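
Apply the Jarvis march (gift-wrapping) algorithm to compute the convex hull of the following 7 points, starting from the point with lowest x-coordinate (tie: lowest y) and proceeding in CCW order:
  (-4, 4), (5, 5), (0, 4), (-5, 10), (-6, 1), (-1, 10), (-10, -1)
Hull (CCW) = [(-10, -1), (5, 5), (-1, 10), (-5, 10)]

Jarvis march: at each step, from the current hull vertex p, select the next vertex q as the point such that every other point lies strictly to the left of (or on) the directed line p → q. (Equivalently: for every other point r, the cross product (q − p) × (r − p) ≥ 0.)
Starting point (lowest x, tie lowest y): (-10, -1). Wrap until returning to start. Resulting hull: (-10, -1), (5, 5), (-1, 10), (-5, 10).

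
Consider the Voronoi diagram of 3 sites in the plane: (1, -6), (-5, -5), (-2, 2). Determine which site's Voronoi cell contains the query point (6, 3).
Nearest site = (-2, 2)

The Voronoi cell of site s contains exactly those query points closer to s than to any other site. Compute squared distances from q = (6, 3) to each site:
  (-2 − 6)² + (2 − 3)² = 65
  (1 − 6)² + (-6 − 3)² = 106
  (-5 − 6)² + (-5 − 3)² = 185
Minimum is attained by (-2, 2), so q lies in its Voronoi cell.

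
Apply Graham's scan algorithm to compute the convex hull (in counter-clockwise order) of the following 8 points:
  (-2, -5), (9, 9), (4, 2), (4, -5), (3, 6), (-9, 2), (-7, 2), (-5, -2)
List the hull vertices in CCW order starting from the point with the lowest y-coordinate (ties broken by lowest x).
Hull (CCW) = [(-2, -5), (4, -5), (9, 9), (-9, 2)]

Graham scan procedure:
  1. Find the pivot p₀ = point with lowest y (tie → lowest x): (-2, -5).
  2. Sort the remaining points by polar angle around p₀.
  3. Walk through sorted points, maintaining a stack; pop the top while the last three entries make a non-left turn (cross product ≤ 0).
  4. Final stack is the convex hull in CCW order: (-2, -5), (4, -5), (9, 9), (-9, 2).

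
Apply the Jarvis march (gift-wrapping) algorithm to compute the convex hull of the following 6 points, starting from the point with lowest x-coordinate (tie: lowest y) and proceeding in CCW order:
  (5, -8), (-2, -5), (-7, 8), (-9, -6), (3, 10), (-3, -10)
Hull (CCW) = [(-9, -6), (-3, -10), (5, -8), (3, 10), (-7, 8)]

Jarvis march: at each step, from the current hull vertex p, select the next vertex q as the point such that every other point lies strictly to the left of (or on) the directed line p → q. (Equivalently: for every other point r, the cross product (q − p) × (r − p) ≥ 0.)
Starting point (lowest x, tie lowest y): (-9, -6). Wrap until returning to start. Resulting hull: (-9, -6), (-3, -10), (5, -8), (3, 10), (-7, 8).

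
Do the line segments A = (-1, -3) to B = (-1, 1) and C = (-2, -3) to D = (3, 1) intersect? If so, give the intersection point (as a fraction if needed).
Yes; intersection at (-1, -11/5) (t = 1/5 on AB, s = 1/5 on CD)

Parametrize AB as A + t(B − A) = (-1 + 0 t, -3 + 4 t) and CD as C + s(D − C) = (-2 + 5 s, -3 + 4 s). Solve the linear system for (t, s). Determinant = 20 ≠ 0, so a unique intersection of the containing lines exists. Solution: t = 1/5, s = 1/5 — both in [0, 1], so the segments cross. Intersection point: (-1, -11/5).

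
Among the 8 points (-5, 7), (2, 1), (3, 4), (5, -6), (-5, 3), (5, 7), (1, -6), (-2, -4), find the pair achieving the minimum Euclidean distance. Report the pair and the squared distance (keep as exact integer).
Pair = ((2, 1), (3, 4)); squared distance = 10

Compute all C(8, 2) = 28 pairwise squared distances (x_i − x_j)² + (y_i − y_j)². The minimum is 10, attained by the pair ((2, 1), (3, 4)).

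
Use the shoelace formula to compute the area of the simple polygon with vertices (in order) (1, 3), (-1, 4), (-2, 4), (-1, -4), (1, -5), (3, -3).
Area = 28

Shoelace formula: Area = (1/2) |Σ_i (x_i · y_{i+1} − x_{i+1} · y_i)| (indices mod n). Compute each cross term:
  (1)(4) − (-1)(3) = 7
  (-1)(4) − (-2)(4) = 4
  (-2)(-4) − (-1)(4) = 12
  (-1)(-5) − (1)(-4) = 9
  (1)(-3) − (3)(-5) = 12
  (3)(3) − (1)(-3) = 12
Sum = 56, so (signed) Area = 56/2 = 28, |Area| = 28.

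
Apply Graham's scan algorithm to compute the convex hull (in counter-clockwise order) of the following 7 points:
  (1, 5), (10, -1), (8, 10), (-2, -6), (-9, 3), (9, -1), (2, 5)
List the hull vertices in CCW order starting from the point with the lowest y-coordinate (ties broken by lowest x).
Hull (CCW) = [(-2, -6), (10, -1), (8, 10), (-9, 3)]

Graham scan procedure:
  1. Find the pivot p₀ = point with lowest y (tie → lowest x): (-2, -6).
  2. Sort the remaining points by polar angle around p₀.
  3. Walk through sorted points, maintaining a stack; pop the top while the last three entries make a non-left turn (cross product ≤ 0).
  4. Final stack is the convex hull in CCW order: (-2, -6), (10, -1), (8, 10), (-9, 3).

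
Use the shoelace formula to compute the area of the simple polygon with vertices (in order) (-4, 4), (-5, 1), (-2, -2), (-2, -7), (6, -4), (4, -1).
Area = 55

Shoelace formula: Area = (1/2) |Σ_i (x_i · y_{i+1} − x_{i+1} · y_i)| (indices mod n). Compute each cross term:
  (-4)(1) − (-5)(4) = 16
  (-5)(-2) − (-2)(1) = 12
  (-2)(-7) − (-2)(-2) = 10
  (-2)(-4) − (6)(-7) = 50
  (6)(-1) − (4)(-4) = 10
  (4)(4) − (-4)(-1) = 12
Sum = 110, so (signed) Area = 110/2 = 55, |Area| = 55.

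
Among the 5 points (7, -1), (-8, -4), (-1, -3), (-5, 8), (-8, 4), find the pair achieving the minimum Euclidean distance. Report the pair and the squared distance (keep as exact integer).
Pair = ((-5, 8), (-8, 4)); squared distance = 25

Compute all C(5, 2) = 10 pairwise squared distances (x_i − x_j)² + (y_i − y_j)². The minimum is 25, attained by the pair ((-5, 8), (-8, 4)).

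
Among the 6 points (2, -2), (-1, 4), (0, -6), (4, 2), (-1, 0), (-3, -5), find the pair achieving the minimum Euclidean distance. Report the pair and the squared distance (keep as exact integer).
Pair = ((0, -6), (-3, -5)); squared distance = 10

Compute all C(6, 2) = 15 pairwise squared distances (x_i − x_j)² + (y_i − y_j)². The minimum is 10, attained by the pair ((0, -6), (-3, -5)).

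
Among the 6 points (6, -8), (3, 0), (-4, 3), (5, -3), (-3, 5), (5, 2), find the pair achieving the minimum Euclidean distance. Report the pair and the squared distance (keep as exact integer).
Pair = ((-4, 3), (-3, 5)); squared distance = 5

Compute all C(6, 2) = 15 pairwise squared distances (x_i − x_j)² + (y_i − y_j)². The minimum is 5, attained by the pair ((-4, 3), (-3, 5)).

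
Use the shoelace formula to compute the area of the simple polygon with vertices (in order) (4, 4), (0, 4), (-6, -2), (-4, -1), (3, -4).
Area = 85/2

Shoelace formula: Area = (1/2) |Σ_i (x_i · y_{i+1} − x_{i+1} · y_i)| (indices mod n). Compute each cross term:
  (4)(4) − (0)(4) = 16
  (0)(-2) − (-6)(4) = 24
  (-6)(-1) − (-4)(-2) = -2
  (-4)(-4) − (3)(-1) = 19
  (3)(4) − (4)(-4) = 28
Sum = 85, so (signed) Area = 85/2 = 85/2, |Area| = 85/2.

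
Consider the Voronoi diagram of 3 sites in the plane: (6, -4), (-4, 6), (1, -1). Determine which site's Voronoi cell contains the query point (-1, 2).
Nearest site = (1, -1)

The Voronoi cell of site s contains exactly those query points closer to s than to any other site. Compute squared distances from q = (-1, 2) to each site:
  (1 − -1)² + (-1 − 2)² = 13
  (-4 − -1)² + (6 − 2)² = 25
  (6 − -1)² + (-4 − 2)² = 85
Minimum is attained by (1, -1), so q lies in its Voronoi cell.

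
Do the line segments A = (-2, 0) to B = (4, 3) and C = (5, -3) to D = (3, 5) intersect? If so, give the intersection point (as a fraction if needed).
Yes; intersection at (32/9, 25/9) (t = 25/27 on AB, s = 13/18 on CD)

Parametrize AB as A + t(B − A) = (-2 + 6 t, 0 + 3 t) and CD as C + s(D − C) = (5 + -2 s, -3 + 8 s). Solve the linear system for (t, s). Determinant = -54 ≠ 0, so a unique intersection of the containing lines exists. Solution: t = 25/27, s = 13/18 — both in [0, 1], so the segments cross. Intersection point: (32/9, 25/9).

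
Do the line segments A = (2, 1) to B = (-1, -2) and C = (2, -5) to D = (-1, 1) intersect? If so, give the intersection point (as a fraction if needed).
Yes; intersection at (0, -1) (t = 2/3 on AB, s = 2/3 on CD)

Parametrize AB as A + t(B − A) = (2 + -3 t, 1 + -3 t) and CD as C + s(D − C) = (2 + -3 s, -5 + 6 s). Solve the linear system for (t, s). Determinant = 27 ≠ 0, so a unique intersection of the containing lines exists. Solution: t = 2/3, s = 2/3 — both in [0, 1], so the segments cross. Intersection point: (0, -1).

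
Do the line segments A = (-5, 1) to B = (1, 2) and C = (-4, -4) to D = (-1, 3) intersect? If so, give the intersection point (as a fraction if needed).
Yes; intersection at (-21/13, 61/39) (t = 22/39 on AB, s = 31/39 on CD)

Parametrize AB as A + t(B − A) = (-5 + 6 t, 1 + 1 t) and CD as C + s(D − C) = (-4 + 3 s, -4 + 7 s). Solve the linear system for (t, s). Determinant = -39 ≠ 0, so a unique intersection of the containing lines exists. Solution: t = 22/39, s = 31/39 — both in [0, 1], so the segments cross. Intersection point: (-21/13, 61/39).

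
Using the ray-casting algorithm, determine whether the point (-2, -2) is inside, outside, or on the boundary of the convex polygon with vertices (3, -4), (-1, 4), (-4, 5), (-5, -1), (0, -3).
The point (-2, -2) lies strictly inside the polygon

Cast a horizontal ray to the right from the query point and count how many polygon edges it crosses (each edge strictly once or zero times, handled with the usual half-open convention). 
Parity of crossings → odd ⇒ inside.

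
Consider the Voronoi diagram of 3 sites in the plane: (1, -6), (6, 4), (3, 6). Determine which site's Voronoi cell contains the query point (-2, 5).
Nearest site = (3, 6)

The Voronoi cell of site s contains exactly those query points closer to s than to any other site. Compute squared distances from q = (-2, 5) to each site:
  (3 − -2)² + (6 − 5)² = 26
  (6 − -2)² + (4 − 5)² = 65
  (1 − -2)² + (-6 − 5)² = 130
Minimum is attained by (3, 6), so q lies in its Voronoi cell.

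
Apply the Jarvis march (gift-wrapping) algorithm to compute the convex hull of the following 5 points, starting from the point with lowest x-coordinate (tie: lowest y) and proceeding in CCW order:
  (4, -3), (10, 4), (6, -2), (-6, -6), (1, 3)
Hull (CCW) = [(-6, -6), (4, -3), (6, -2), (10, 4), (1, 3)]

Jarvis march: at each step, from the current hull vertex p, select the next vertex q as the point such that every other point lies strictly to the left of (or on) the directed line p → q. (Equivalently: for every other point r, the cross product (q − p) × (r − p) ≥ 0.)
Starting point (lowest x, tie lowest y): (-6, -6). Wrap until returning to start. Resulting hull: (-6, -6), (4, -3), (6, -2), (10, 4), (1, 3).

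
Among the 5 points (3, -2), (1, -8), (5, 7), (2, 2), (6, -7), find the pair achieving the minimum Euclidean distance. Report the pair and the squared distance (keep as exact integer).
Pair = ((3, -2), (2, 2)); squared distance = 17

Compute all C(5, 2) = 10 pairwise squared distances (x_i − x_j)² + (y_i − y_j)². The minimum is 17, attained by the pair ((3, -2), (2, 2)).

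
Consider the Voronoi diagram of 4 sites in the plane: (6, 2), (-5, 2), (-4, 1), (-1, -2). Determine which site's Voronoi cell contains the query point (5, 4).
Nearest site = (6, 2)

The Voronoi cell of site s contains exactly those query points closer to s than to any other site. Compute squared distances from q = (5, 4) to each site:
  (6 − 5)² + (2 − 4)² = 5
  (-1 − 5)² + (-2 − 4)² = 72
  (-4 − 5)² + (1 − 4)² = 90
  (-5 − 5)² + (2 − 4)² = 104
Minimum is attained by (6, 2), so q lies in its Voronoi cell.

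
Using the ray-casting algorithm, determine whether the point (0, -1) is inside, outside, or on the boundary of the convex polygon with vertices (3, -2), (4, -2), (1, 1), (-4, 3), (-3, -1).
The point (0, -1) lies strictly inside the polygon

Cast a horizontal ray to the right from the query point and count how many polygon edges it crosses (each edge strictly once or zero times, handled with the usual half-open convention). 
Parity of crossings → odd ⇒ inside.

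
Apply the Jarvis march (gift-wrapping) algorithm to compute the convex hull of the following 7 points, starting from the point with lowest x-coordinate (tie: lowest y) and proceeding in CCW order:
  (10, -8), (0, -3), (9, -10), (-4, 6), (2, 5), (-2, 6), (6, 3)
Hull (CCW) = [(-4, 6), (0, -3), (9, -10), (10, -8), (6, 3), (2, 5), (-2, 6)]

Jarvis march: at each step, from the current hull vertex p, select the next vertex q as the point such that every other point lies strictly to the left of (or on) the directed line p → q. (Equivalently: for every other point r, the cross product (q − p) × (r − p) ≥ 0.)
Starting point (lowest x, tie lowest y): (-4, 6). Wrap until returning to start. Resulting hull: (-4, 6), (0, -3), (9, -10), (10, -8), (6, 3), (2, 5), (-2, 6).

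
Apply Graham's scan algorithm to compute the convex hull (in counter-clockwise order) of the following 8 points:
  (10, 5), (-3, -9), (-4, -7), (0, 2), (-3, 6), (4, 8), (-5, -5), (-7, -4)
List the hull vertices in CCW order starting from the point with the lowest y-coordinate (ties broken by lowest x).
Hull (CCW) = [(-3, -9), (10, 5), (4, 8), (-3, 6), (-7, -4)]

Graham scan procedure:
  1. Find the pivot p₀ = point with lowest y (tie → lowest x): (-3, -9).
  2. Sort the remaining points by polar angle around p₀.
  3. Walk through sorted points, maintaining a stack; pop the top while the last three entries make a non-left turn (cross product ≤ 0).
  4. Final stack is the convex hull in CCW order: (-3, -9), (10, 5), (4, 8), (-3, 6), (-7, -4).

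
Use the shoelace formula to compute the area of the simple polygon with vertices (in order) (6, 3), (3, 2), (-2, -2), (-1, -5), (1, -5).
Area = 26

Shoelace formula: Area = (1/2) |Σ_i (x_i · y_{i+1} − x_{i+1} · y_i)| (indices mod n). Compute each cross term:
  (6)(2) − (3)(3) = 3
  (3)(-2) − (-2)(2) = -2
  (-2)(-5) − (-1)(-2) = 8
  (-1)(-5) − (1)(-5) = 10
  (1)(3) − (6)(-5) = 33
Sum = 52, so (signed) Area = 52/2 = 26, |Area| = 26.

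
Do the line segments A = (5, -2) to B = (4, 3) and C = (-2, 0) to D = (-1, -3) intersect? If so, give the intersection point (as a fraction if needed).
No (intersection of containing lines falls outside at least one segment)

Parametrize and solve: t = -19/2, s = 33/2. At least one of these is outside [0, 1], so the segments do not intersect.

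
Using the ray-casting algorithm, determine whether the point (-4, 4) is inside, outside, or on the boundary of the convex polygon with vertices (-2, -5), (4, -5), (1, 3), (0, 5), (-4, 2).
The point (-4, 4) lies strictly outside the polygon

Cast a horizontal ray to the right from the query point and count how many polygon edges it crosses (each edge strictly once or zero times, handled with the usual half-open convention). 
Parity of crossings → even ⇒ outside.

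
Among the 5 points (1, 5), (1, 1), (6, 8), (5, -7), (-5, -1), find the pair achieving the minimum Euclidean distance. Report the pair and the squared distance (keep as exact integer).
Pair = ((1, 5), (1, 1)); squared distance = 16

Compute all C(5, 2) = 10 pairwise squared distances (x_i − x_j)² + (y_i − y_j)². The minimum is 16, attained by the pair ((1, 5), (1, 1)).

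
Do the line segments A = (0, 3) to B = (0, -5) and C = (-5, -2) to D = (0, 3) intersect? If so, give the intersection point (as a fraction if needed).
Yes; intersection at (0, 3) (t = 0 on AB, s = 1 on CD)

Parametrize AB as A + t(B − A) = (0 + 0 t, 3 + -8 t) and CD as C + s(D − C) = (-5 + 5 s, -2 + 5 s). Solve the linear system for (t, s). Determinant = -40 ≠ 0, so a unique intersection of the containing lines exists. Solution: t = 0, s = 1 — both in [0, 1], so the segments cross. Intersection point: (0, 3).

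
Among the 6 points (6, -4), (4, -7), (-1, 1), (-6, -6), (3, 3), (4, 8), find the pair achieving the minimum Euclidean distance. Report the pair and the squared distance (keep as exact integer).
Pair = ((6, -4), (4, -7)); squared distance = 13

Compute all C(6, 2) = 15 pairwise squared distances (x_i − x_j)² + (y_i − y_j)². The minimum is 13, attained by the pair ((6, -4), (4, -7)).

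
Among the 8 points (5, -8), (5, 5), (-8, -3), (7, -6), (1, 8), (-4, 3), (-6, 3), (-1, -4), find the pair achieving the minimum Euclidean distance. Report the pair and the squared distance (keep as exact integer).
Pair = ((-4, 3), (-6, 3)); squared distance = 4

Compute all C(8, 2) = 28 pairwise squared distances (x_i − x_j)² + (y_i − y_j)². The minimum is 4, attained by the pair ((-4, 3), (-6, 3)).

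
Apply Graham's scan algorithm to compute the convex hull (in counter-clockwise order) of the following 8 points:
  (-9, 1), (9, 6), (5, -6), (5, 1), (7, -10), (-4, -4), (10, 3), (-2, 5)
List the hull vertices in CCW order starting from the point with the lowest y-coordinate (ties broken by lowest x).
Hull (CCW) = [(7, -10), (10, 3), (9, 6), (-2, 5), (-9, 1), (-4, -4)]

Graham scan procedure:
  1. Find the pivot p₀ = point with lowest y (tie → lowest x): (7, -10).
  2. Sort the remaining points by polar angle around p₀.
  3. Walk through sorted points, maintaining a stack; pop the top while the last three entries make a non-left turn (cross product ≤ 0).
  4. Final stack is the convex hull in CCW order: (7, -10), (10, 3), (9, 6), (-2, 5), (-9, 1), (-4, -4).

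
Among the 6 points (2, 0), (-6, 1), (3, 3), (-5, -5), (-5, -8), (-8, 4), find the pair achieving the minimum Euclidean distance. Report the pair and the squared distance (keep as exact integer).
Pair = ((-5, -5), (-5, -8)); squared distance = 9

Compute all C(6, 2) = 15 pairwise squared distances (x_i − x_j)² + (y_i − y_j)². The minimum is 9, attained by the pair ((-5, -5), (-5, -8)).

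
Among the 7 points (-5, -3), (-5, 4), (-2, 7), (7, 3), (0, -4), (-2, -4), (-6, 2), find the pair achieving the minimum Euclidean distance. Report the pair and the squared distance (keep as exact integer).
Pair = ((0, -4), (-2, -4)); squared distance = 4

Compute all C(7, 2) = 21 pairwise squared distances (x_i − x_j)² + (y_i − y_j)². The minimum is 4, attained by the pair ((0, -4), (-2, -4)).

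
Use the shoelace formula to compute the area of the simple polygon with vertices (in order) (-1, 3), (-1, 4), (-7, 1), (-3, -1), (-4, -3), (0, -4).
Area = 53/2

Shoelace formula: Area = (1/2) |Σ_i (x_i · y_{i+1} − x_{i+1} · y_i)| (indices mod n). Compute each cross term:
  (-1)(4) − (-1)(3) = -1
  (-1)(1) − (-7)(4) = 27
  (-7)(-1) − (-3)(1) = 10
  (-3)(-3) − (-4)(-1) = 5
  (-4)(-4) − (0)(-3) = 16
  (0)(3) − (-1)(-4) = -4
Sum = 53, so (signed) Area = 53/2 = 53/2, |Area| = 53/2.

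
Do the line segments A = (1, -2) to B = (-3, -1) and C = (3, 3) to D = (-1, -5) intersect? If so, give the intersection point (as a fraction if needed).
Yes; intersection at (5/9, -17/9) (t = 1/9 on AB, s = 11/18 on CD)

Parametrize AB as A + t(B − A) = (1 + -4 t, -2 + 1 t) and CD as C + s(D − C) = (3 + -4 s, 3 + -8 s). Solve the linear system for (t, s). Determinant = -36 ≠ 0, so a unique intersection of the containing lines exists. Solution: t = 1/9, s = 11/18 — both in [0, 1], so the segments cross. Intersection point: (5/9, -17/9).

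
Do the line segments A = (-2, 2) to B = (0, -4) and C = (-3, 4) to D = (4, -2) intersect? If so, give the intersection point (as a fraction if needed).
No (intersection of containing lines falls outside at least one segment)

Parametrize and solve: t = -4/15, s = 1/15. At least one of these is outside [0, 1], so the segments do not intersect.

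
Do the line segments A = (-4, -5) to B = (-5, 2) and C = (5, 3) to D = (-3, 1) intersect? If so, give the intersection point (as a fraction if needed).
No (intersection of containing lines falls outside at least one segment)

Parametrize and solve: t = 23/29, s = 71/58. At least one of these is outside [0, 1], so the segments do not intersect.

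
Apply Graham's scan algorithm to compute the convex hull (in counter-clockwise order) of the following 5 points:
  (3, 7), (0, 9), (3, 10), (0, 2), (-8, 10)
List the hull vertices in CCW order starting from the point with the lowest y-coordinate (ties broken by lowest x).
Hull (CCW) = [(0, 2), (3, 7), (3, 10), (-8, 10)]

Graham scan procedure:
  1. Find the pivot p₀ = point with lowest y (tie → lowest x): (0, 2).
  2. Sort the remaining points by polar angle around p₀.
  3. Walk through sorted points, maintaining a stack; pop the top while the last three entries make a non-left turn (cross product ≤ 0).
  4. Final stack is the convex hull in CCW order: (0, 2), (3, 7), (3, 10), (-8, 10).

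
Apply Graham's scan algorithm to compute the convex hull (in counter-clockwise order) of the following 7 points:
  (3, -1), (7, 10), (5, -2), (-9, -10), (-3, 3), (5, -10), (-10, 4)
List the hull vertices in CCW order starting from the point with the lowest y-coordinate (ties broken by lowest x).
Hull (CCW) = [(-9, -10), (5, -10), (7, 10), (-10, 4)]

Graham scan procedure:
  1. Find the pivot p₀ = point with lowest y (tie → lowest x): (-9, -10).
  2. Sort the remaining points by polar angle around p₀.
  3. Walk through sorted points, maintaining a stack; pop the top while the last three entries make a non-left turn (cross product ≤ 0).
  4. Final stack is the convex hull in CCW order: (-9, -10), (5, -10), (7, 10), (-10, 4).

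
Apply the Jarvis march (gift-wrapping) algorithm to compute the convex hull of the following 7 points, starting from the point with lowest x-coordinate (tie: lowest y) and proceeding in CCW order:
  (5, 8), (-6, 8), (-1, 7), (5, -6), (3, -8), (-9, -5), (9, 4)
Hull (CCW) = [(-9, -5), (3, -8), (5, -6), (9, 4), (5, 8), (-6, 8)]

Jarvis march: at each step, from the current hull vertex p, select the next vertex q as the point such that every other point lies strictly to the left of (or on) the directed line p → q. (Equivalently: for every other point r, the cross product (q − p) × (r − p) ≥ 0.)
Starting point (lowest x, tie lowest y): (-9, -5). Wrap until returning to start. Resulting hull: (-9, -5), (3, -8), (5, -6), (9, 4), (5, 8), (-6, 8).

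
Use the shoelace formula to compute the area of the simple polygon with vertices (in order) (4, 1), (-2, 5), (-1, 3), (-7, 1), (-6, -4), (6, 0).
Area = 105/2

Shoelace formula: Area = (1/2) |Σ_i (x_i · y_{i+1} − x_{i+1} · y_i)| (indices mod n). Compute each cross term:
  (4)(5) − (-2)(1) = 22
  (-2)(3) − (-1)(5) = -1
  (-1)(1) − (-7)(3) = 20
  (-7)(-4) − (-6)(1) = 34
  (-6)(0) − (6)(-4) = 24
  (6)(1) − (4)(0) = 6
Sum = 105, so (signed) Area = 105/2 = 105/2, |Area| = 105/2.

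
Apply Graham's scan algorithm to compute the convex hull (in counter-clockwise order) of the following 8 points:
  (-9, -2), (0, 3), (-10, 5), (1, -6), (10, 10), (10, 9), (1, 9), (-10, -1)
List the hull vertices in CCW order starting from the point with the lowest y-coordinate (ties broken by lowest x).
Hull (CCW) = [(1, -6), (10, 9), (10, 10), (1, 9), (-10, 5), (-10, -1), (-9, -2)]

Graham scan procedure:
  1. Find the pivot p₀ = point with lowest y (tie → lowest x): (1, -6).
  2. Sort the remaining points by polar angle around p₀.
  3. Walk through sorted points, maintaining a stack; pop the top while the last three entries make a non-left turn (cross product ≤ 0).
  4. Final stack is the convex hull in CCW order: (1, -6), (10, 9), (10, 10), (1, 9), (-10, 5), (-10, -1), (-9, -2).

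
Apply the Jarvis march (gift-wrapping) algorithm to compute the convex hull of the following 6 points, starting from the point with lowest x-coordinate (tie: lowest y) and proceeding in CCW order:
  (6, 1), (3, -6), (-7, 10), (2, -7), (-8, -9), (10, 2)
Hull (CCW) = [(-8, -9), (2, -7), (3, -6), (10, 2), (-7, 10)]

Jarvis march: at each step, from the current hull vertex p, select the next vertex q as the point such that every other point lies strictly to the left of (or on) the directed line p → q. (Equivalently: for every other point r, the cross product (q − p) × (r − p) ≥ 0.)
Starting point (lowest x, tie lowest y): (-8, -9). Wrap until returning to start. Resulting hull: (-8, -9), (2, -7), (3, -6), (10, 2), (-7, 10).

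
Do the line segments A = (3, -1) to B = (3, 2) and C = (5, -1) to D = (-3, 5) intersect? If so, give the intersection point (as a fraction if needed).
Yes; intersection at (3, 1/2) (t = 1/2 on AB, s = 1/4 on CD)

Parametrize AB as A + t(B − A) = (3 + 0 t, -1 + 3 t) and CD as C + s(D − C) = (5 + -8 s, -1 + 6 s). Solve the linear system for (t, s). Determinant = -24 ≠ 0, so a unique intersection of the containing lines exists. Solution: t = 1/2, s = 1/4 — both in [0, 1], so the segments cross. Intersection point: (3, 1/2).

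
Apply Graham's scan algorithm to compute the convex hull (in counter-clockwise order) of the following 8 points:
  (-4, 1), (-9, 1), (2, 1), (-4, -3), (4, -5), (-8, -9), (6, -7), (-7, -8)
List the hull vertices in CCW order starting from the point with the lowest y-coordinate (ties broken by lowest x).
Hull (CCW) = [(-8, -9), (6, -7), (2, 1), (-9, 1)]

Graham scan procedure:
  1. Find the pivot p₀ = point with lowest y (tie → lowest x): (-8, -9).
  2. Sort the remaining points by polar angle around p₀.
  3. Walk through sorted points, maintaining a stack; pop the top while the last three entries make a non-left turn (cross product ≤ 0).
  4. Final stack is the convex hull in CCW order: (-8, -9), (6, -7), (2, 1), (-9, 1).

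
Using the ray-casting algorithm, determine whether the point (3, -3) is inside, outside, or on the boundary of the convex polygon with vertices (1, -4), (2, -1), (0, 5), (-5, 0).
The point (3, -3) lies strictly outside the polygon

Cast a horizontal ray to the right from the query point and count how many polygon edges it crosses (each edge strictly once or zero times, handled with the usual half-open convention). 
Parity of crossings → even ⇒ outside.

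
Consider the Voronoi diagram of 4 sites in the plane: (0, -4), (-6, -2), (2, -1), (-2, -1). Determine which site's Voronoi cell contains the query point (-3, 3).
Nearest site = (-2, -1)

The Voronoi cell of site s contains exactly those query points closer to s than to any other site. Compute squared distances from q = (-3, 3) to each site:
  (-2 − -3)² + (-1 − 3)² = 17
  (-6 − -3)² + (-2 − 3)² = 34
  (2 − -3)² + (-1 − 3)² = 41
  (0 − -3)² + (-4 − 3)² = 58
Minimum is attained by (-2, -1), so q lies in its Voronoi cell.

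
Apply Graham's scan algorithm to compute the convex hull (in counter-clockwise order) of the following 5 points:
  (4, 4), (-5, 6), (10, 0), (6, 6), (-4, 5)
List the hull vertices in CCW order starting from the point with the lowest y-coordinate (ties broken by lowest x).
Hull (CCW) = [(10, 0), (6, 6), (-5, 6), (-4, 5)]

Graham scan procedure:
  1. Find the pivot p₀ = point with lowest y (tie → lowest x): (10, 0).
  2. Sort the remaining points by polar angle around p₀.
  3. Walk through sorted points, maintaining a stack; pop the top while the last three entries make a non-left turn (cross product ≤ 0).
  4. Final stack is the convex hull in CCW order: (10, 0), (6, 6), (-5, 6), (-4, 5).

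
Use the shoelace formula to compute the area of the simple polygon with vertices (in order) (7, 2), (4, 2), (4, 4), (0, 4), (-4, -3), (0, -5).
Area = 101/2

Shoelace formula: Area = (1/2) |Σ_i (x_i · y_{i+1} − x_{i+1} · y_i)| (indices mod n). Compute each cross term:
  (7)(2) − (4)(2) = 6
  (4)(4) − (4)(2) = 8
  (4)(4) − (0)(4) = 16
  (0)(-3) − (-4)(4) = 16
  (-4)(-5) − (0)(-3) = 20
  (0)(2) − (7)(-5) = 35
Sum = 101, so (signed) Area = 101/2 = 101/2, |Area| = 101/2.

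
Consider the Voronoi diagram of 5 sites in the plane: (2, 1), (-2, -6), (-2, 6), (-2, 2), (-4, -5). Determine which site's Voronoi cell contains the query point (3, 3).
Nearest site = (2, 1)

The Voronoi cell of site s contains exactly those query points closer to s than to any other site. Compute squared distances from q = (3, 3) to each site:
  (2 − 3)² + (1 − 3)² = 5
  (-2 − 3)² + (2 − 3)² = 26
  (-2 − 3)² + (6 − 3)² = 34
  (-2 − 3)² + (-6 − 3)² = 106
  (-4 − 3)² + (-5 − 3)² = 113
Minimum is attained by (2, 1), so q lies in its Voronoi cell.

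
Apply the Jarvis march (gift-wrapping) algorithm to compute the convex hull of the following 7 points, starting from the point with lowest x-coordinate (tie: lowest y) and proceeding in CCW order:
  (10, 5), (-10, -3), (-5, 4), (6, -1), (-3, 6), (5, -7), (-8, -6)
Hull (CCW) = [(-10, -3), (-8, -6), (5, -7), (10, 5), (-3, 6), (-5, 4)]

Jarvis march: at each step, from the current hull vertex p, select the next vertex q as the point such that every other point lies strictly to the left of (or on) the directed line p → q. (Equivalently: for every other point r, the cross product (q − p) × (r − p) ≥ 0.)
Starting point (lowest x, tie lowest y): (-10, -3). Wrap until returning to start. Resulting hull: (-10, -3), (-8, -6), (5, -7), (10, 5), (-3, 6), (-5, 4).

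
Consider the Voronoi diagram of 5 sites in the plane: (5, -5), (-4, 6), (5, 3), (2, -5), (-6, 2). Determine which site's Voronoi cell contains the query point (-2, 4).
Nearest site = (-4, 6)

The Voronoi cell of site s contains exactly those query points closer to s than to any other site. Compute squared distances from q = (-2, 4) to each site:
  (-4 − -2)² + (6 − 4)² = 8
  (-6 − -2)² + (2 − 4)² = 20
  (5 − -2)² + (3 − 4)² = 50
  (2 − -2)² + (-5 − 4)² = 97
  (5 − -2)² + (-5 − 4)² = 130
Minimum is attained by (-4, 6), so q lies in its Voronoi cell.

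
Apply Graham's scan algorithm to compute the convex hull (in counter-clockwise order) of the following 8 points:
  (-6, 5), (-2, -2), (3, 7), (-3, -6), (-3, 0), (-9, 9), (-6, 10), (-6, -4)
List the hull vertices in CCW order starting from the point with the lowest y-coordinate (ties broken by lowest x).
Hull (CCW) = [(-3, -6), (3, 7), (-6, 10), (-9, 9), (-6, -4)]

Graham scan procedure:
  1. Find the pivot p₀ = point with lowest y (tie → lowest x): (-3, -6).
  2. Sort the remaining points by polar angle around p₀.
  3. Walk through sorted points, maintaining a stack; pop the top while the last three entries make a non-left turn (cross product ≤ 0).
  4. Final stack is the convex hull in CCW order: (-3, -6), (3, 7), (-6, 10), (-9, 9), (-6, -4).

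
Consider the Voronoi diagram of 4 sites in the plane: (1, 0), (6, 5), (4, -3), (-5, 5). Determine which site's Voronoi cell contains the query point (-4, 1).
Nearest site = (-5, 5)

The Voronoi cell of site s contains exactly those query points closer to s than to any other site. Compute squared distances from q = (-4, 1) to each site:
  (-5 − -4)² + (5 − 1)² = 17
  (1 − -4)² + (0 − 1)² = 26
  (4 − -4)² + (-3 − 1)² = 80
  (6 − -4)² + (5 − 1)² = 116
Minimum is attained by (-5, 5), so q lies in its Voronoi cell.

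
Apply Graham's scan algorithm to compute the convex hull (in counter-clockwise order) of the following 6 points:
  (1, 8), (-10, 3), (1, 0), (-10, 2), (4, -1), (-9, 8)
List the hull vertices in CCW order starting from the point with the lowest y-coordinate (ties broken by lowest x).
Hull (CCW) = [(4, -1), (1, 8), (-9, 8), (-10, 3), (-10, 2)]

Graham scan procedure:
  1. Find the pivot p₀ = point with lowest y (tie → lowest x): (4, -1).
  2. Sort the remaining points by polar angle around p₀.
  3. Walk through sorted points, maintaining a stack; pop the top while the last three entries make a non-left turn (cross product ≤ 0).
  4. Final stack is the convex hull in CCW order: (4, -1), (1, 8), (-9, 8), (-10, 3), (-10, 2).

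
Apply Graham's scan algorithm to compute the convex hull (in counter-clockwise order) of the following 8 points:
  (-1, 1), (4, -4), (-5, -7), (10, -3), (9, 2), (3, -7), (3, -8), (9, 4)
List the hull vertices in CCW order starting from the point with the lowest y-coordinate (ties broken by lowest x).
Hull (CCW) = [(3, -8), (10, -3), (9, 4), (-1, 1), (-5, -7)]

Graham scan procedure:
  1. Find the pivot p₀ = point with lowest y (tie → lowest x): (3, -8).
  2. Sort the remaining points by polar angle around p₀.
  3. Walk through sorted points, maintaining a stack; pop the top while the last three entries make a non-left turn (cross product ≤ 0).
  4. Final stack is the convex hull in CCW order: (3, -8), (10, -3), (9, 4), (-1, 1), (-5, -7).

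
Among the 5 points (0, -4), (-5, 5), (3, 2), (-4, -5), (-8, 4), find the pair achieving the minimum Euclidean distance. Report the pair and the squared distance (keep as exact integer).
Pair = ((-5, 5), (-8, 4)); squared distance = 10

Compute all C(5, 2) = 10 pairwise squared distances (x_i − x_j)² + (y_i − y_j)². The minimum is 10, attained by the pair ((-5, 5), (-8, 4)).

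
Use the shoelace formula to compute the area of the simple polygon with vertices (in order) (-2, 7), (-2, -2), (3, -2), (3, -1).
Area = 25

Shoelace formula: Area = (1/2) |Σ_i (x_i · y_{i+1} − x_{i+1} · y_i)| (indices mod n). Compute each cross term:
  (-2)(-2) − (-2)(7) = 18
  (-2)(-2) − (3)(-2) = 10
  (3)(-1) − (3)(-2) = 3
  (3)(7) − (-2)(-1) = 19
Sum = 50, so (signed) Area = 50/2 = 25, |Area| = 25.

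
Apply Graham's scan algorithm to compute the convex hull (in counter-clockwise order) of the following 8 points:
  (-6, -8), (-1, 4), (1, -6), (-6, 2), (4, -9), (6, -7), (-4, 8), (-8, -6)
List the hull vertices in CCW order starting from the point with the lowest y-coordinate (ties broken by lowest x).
Hull (CCW) = [(4, -9), (6, -7), (-1, 4), (-4, 8), (-6, 2), (-8, -6), (-6, -8)]

Graham scan procedure:
  1. Find the pivot p₀ = point with lowest y (tie → lowest x): (4, -9).
  2. Sort the remaining points by polar angle around p₀.
  3. Walk through sorted points, maintaining a stack; pop the top while the last three entries make a non-left turn (cross product ≤ 0).
  4. Final stack is the convex hull in CCW order: (4, -9), (6, -7), (-1, 4), (-4, 8), (-6, 2), (-8, -6), (-6, -8).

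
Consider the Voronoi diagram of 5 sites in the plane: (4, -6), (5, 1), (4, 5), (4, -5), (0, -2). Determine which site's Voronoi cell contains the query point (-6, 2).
Nearest site = (0, -2)

The Voronoi cell of site s contains exactly those query points closer to s than to any other site. Compute squared distances from q = (-6, 2) to each site:
  (0 − -6)² + (-2 − 2)² = 52
  (4 − -6)² + (5 − 2)² = 109
  (5 − -6)² + (1 − 2)² = 122
  (4 − -6)² + (-5 − 2)² = 149
  (4 − -6)² + (-6 − 2)² = 164
Minimum is attained by (0, -2), so q lies in its Voronoi cell.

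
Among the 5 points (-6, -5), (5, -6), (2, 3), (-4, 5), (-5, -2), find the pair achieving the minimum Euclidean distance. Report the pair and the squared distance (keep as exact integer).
Pair = ((-6, -5), (-5, -2)); squared distance = 10

Compute all C(5, 2) = 10 pairwise squared distances (x_i − x_j)² + (y_i − y_j)². The minimum is 10, attained by the pair ((-6, -5), (-5, -2)).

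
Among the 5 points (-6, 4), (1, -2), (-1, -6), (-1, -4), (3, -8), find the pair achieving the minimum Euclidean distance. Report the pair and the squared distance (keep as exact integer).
Pair = ((-1, -6), (-1, -4)); squared distance = 4

Compute all C(5, 2) = 10 pairwise squared distances (x_i − x_j)² + (y_i − y_j)². The minimum is 4, attained by the pair ((-1, -6), (-1, -4)).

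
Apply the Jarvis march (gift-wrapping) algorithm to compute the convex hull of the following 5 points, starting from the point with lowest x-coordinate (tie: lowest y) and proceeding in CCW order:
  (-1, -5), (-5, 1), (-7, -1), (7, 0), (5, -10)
Hull (CCW) = [(-7, -1), (5, -10), (7, 0), (-5, 1)]

Jarvis march: at each step, from the current hull vertex p, select the next vertex q as the point such that every other point lies strictly to the left of (or on) the directed line p → q. (Equivalently: for every other point r, the cross product (q − p) × (r − p) ≥ 0.)
Starting point (lowest x, tie lowest y): (-7, -1). Wrap until returning to start. Resulting hull: (-7, -1), (5, -10), (7, 0), (-5, 1).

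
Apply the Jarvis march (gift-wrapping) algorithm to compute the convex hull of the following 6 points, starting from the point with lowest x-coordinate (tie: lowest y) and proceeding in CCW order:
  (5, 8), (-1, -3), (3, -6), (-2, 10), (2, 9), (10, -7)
Hull (CCW) = [(-2, 10), (-1, -3), (3, -6), (10, -7), (5, 8), (2, 9)]

Jarvis march: at each step, from the current hull vertex p, select the next vertex q as the point such that every other point lies strictly to the left of (or on) the directed line p → q. (Equivalently: for every other point r, the cross product (q − p) × (r − p) ≥ 0.)
Starting point (lowest x, tie lowest y): (-2, 10). Wrap until returning to start. Resulting hull: (-2, 10), (-1, -3), (3, -6), (10, -7), (5, 8), (2, 9).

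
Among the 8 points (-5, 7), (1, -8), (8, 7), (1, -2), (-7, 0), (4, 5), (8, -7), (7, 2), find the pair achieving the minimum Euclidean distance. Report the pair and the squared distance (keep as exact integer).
Pair = ((4, 5), (7, 2)); squared distance = 18

Compute all C(8, 2) = 28 pairwise squared distances (x_i − x_j)² + (y_i − y_j)². The minimum is 18, attained by the pair ((4, 5), (7, 2)).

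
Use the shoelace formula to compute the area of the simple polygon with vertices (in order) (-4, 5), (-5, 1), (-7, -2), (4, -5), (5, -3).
Area = 107/2

Shoelace formula: Area = (1/2) |Σ_i (x_i · y_{i+1} − x_{i+1} · y_i)| (indices mod n). Compute each cross term:
  (-4)(1) − (-5)(5) = 21
  (-5)(-2) − (-7)(1) = 17
  (-7)(-5) − (4)(-2) = 43
  (4)(-3) − (5)(-5) = 13
  (5)(5) − (-4)(-3) = 13
Sum = 107, so (signed) Area = 107/2 = 107/2, |Area| = 107/2.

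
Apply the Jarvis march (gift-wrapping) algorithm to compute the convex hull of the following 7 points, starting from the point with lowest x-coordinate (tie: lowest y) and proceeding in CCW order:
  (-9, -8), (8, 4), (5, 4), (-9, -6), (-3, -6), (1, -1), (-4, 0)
Hull (CCW) = [(-9, -8), (-3, -6), (8, 4), (5, 4), (-4, 0), (-9, -6)]

Jarvis march: at each step, from the current hull vertex p, select the next vertex q as the point such that every other point lies strictly to the left of (or on) the directed line p → q. (Equivalently: for every other point r, the cross product (q − p) × (r − p) ≥ 0.)
Starting point (lowest x, tie lowest y): (-9, -8). Wrap until returning to start. Resulting hull: (-9, -8), (-3, -6), (8, 4), (5, 4), (-4, 0), (-9, -6).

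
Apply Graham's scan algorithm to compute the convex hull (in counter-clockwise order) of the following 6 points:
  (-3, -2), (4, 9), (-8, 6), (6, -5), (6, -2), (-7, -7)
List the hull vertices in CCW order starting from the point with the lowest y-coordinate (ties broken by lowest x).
Hull (CCW) = [(-7, -7), (6, -5), (6, -2), (4, 9), (-8, 6)]

Graham scan procedure:
  1. Find the pivot p₀ = point with lowest y (tie → lowest x): (-7, -7).
  2. Sort the remaining points by polar angle around p₀.
  3. Walk through sorted points, maintaining a stack; pop the top while the last three entries make a non-left turn (cross product ≤ 0).
  4. Final stack is the convex hull in CCW order: (-7, -7), (6, -5), (6, -2), (4, 9), (-8, 6).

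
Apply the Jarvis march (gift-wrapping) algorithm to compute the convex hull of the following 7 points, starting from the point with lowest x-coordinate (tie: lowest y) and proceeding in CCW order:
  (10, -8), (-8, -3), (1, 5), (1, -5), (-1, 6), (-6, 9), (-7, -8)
Hull (CCW) = [(-8, -3), (-7, -8), (10, -8), (1, 5), (-6, 9)]

Jarvis march: at each step, from the current hull vertex p, select the next vertex q as the point such that every other point lies strictly to the left of (or on) the directed line p → q. (Equivalently: for every other point r, the cross product (q − p) × (r − p) ≥ 0.)
Starting point (lowest x, tie lowest y): (-8, -3). Wrap until returning to start. Resulting hull: (-8, -3), (-7, -8), (10, -8), (1, 5), (-6, 9).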